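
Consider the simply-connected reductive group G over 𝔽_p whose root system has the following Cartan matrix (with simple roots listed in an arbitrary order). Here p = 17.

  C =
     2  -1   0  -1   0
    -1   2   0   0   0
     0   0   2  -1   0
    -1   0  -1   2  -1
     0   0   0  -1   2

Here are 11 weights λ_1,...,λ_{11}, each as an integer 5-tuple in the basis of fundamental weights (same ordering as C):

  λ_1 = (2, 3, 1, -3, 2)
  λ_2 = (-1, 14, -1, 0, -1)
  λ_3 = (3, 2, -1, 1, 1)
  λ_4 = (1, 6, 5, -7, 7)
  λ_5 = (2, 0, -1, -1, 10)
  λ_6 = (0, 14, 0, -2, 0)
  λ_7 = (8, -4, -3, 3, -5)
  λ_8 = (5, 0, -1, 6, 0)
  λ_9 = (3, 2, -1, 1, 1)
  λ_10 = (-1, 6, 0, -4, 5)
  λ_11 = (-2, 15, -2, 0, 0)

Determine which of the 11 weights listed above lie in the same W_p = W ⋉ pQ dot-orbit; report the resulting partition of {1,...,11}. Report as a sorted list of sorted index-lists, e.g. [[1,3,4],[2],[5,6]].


Root system D_5: the 5×5 matrix C matches after relabeling.

Ā_17 reps of the 11 weights (D_5, coords as presented):

    1: (1, 4, 0, 2, 1)
    2: (0, 15, 0, 1, 0)
    3: (4, 3, 0, 2, 2)
    4: (4, 3, 0, 2, 2)
    5: (2, 1, 0, 0, 11)
    6: (0, 15, 0, 1, 0)
    7: (4, 3, 0, 2, 2)
    8: (1, 4, 0, 2, 1)
    9: (4, 3, 0, 2, 2)
    10: (1, 4, 0, 2, 1)
    11: (0, 15, 0, 1, 0)

The 11 indices split into 4 linkage classes (same alcove rep ⇔ same W_17-dot-orbit):

[[1, 8, 10], [2, 6, 11], [3, 4, 7, 9], [5]]


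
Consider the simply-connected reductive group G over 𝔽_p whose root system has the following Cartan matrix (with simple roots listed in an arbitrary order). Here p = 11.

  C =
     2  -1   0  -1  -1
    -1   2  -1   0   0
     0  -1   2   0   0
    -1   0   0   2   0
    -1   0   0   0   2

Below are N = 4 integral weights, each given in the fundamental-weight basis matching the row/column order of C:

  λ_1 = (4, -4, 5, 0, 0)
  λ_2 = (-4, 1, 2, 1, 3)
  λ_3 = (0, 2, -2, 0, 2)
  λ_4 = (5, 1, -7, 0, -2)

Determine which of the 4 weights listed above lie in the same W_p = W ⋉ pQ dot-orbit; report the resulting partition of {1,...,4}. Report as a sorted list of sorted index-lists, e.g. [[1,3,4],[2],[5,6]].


Cartan matrix: type D_5 (|W|=1920); un-permuting the 5 rows.

Ā_11 reps of the 4 weights (D_5, coords as presented):

  λ_1+ρ ↦ (1, 1, 2, 1, 1)
  λ_2+ρ ↦ (1, 1, 2, 1, 1)
  λ_3+ρ ↦ (1, 2, 1, 1, 3)
  λ_4+ρ ↦ (1, 1, 2, 1, 1)

Grouping the 4 weights by Ā_11-representative: 2 linkage classes.

[[1, 2, 4], [3]]


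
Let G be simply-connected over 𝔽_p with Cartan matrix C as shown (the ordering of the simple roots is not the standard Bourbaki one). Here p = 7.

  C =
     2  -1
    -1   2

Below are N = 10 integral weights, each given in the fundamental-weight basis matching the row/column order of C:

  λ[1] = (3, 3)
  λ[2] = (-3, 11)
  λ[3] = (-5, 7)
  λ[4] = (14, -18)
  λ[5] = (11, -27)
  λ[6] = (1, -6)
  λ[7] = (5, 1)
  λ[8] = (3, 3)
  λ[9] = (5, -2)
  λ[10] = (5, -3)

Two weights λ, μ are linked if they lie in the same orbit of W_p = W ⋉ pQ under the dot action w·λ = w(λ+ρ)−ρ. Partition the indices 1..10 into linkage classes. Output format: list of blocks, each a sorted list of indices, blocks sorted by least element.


Type A_2, rank 2, |W|=6; reorder rows/cols to standard.

Alcove-folded reps (p=7, 10 weights, presented ϖ-order):

  1: (3, 3)
  2: (3, 2)
  3: (3, 3)
  4: (4, 2)
  5: (2, 0)
  6: (3, 2)
  7: (5, 1)
  8: (3, 3)
  9: (5, 1)
  10: (4, 2)

The 10 indices split into 5 linkage classes (same alcove rep ⇔ same W_7-dot-orbit):

[[1, 3, 8], [2, 6], [4, 10], [5], [7, 9]]


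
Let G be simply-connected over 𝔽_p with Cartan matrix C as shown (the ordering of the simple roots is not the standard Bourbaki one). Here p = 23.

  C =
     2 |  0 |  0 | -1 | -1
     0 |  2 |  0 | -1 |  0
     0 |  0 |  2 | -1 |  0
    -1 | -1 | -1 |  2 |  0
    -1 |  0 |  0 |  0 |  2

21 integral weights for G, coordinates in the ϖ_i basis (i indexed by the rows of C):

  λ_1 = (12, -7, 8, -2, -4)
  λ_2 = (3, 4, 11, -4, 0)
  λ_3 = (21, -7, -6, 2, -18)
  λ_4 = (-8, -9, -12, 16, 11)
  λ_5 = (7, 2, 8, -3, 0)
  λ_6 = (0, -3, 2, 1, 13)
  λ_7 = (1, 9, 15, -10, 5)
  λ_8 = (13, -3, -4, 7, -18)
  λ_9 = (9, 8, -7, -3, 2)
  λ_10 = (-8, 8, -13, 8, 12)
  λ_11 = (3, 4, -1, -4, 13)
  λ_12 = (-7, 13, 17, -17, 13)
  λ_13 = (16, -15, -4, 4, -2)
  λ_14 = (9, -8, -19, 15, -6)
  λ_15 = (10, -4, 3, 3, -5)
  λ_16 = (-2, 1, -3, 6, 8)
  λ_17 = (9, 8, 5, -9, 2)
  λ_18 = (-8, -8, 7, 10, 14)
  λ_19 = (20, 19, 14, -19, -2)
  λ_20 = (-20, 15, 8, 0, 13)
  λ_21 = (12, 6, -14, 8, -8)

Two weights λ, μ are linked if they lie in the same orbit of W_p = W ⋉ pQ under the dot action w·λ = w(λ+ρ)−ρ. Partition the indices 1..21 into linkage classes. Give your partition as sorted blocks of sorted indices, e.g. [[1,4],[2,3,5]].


D_5 Cartan matrix, 5 simple roots permuted; ρ=(1,1,1,1,1).

W_23-reps of the 21 weights in Ā_23 (same 5-coord order as C):

  λ_1+ρ ↦ (2, 1, 2, 6, 3)
  λ_2+ρ ↦ (1, 2, 9, 3, 1)
  λ_3+ρ ↦ (1, 2, 3, 0, 14)
  λ_4+ρ ↦ (2, 1, 2, 6, 3)
  λ_5+ρ ↦ (4, 1, 7, 2, 1)
  λ_6+ρ ↦ (1, 2, 3, 0, 14)
  λ_7+ρ ↦ (4, 1, 7, 2, 1)
  λ_8+ρ ↦ (1, 2, 3, 0, 14)
  λ_9+ρ ↦ (2, 1, 2, 6, 3)
  λ_10+ρ ↦ (2, 1, 2, 6, 3)
  λ_11+ρ ↦ (1, 2, 3, 0, 14)
  λ_12+ρ ↦ (1, 2, 2, 4, 8)
  λ_13+ρ ↦ (1, 2, 9, 3, 1)
  λ_14+ρ ↦ (1, 2, 9, 3, 1)
  λ_15+ρ ↦ (3, 3, 4, 1, 4)
  λ_16+ρ ↦ (1, 2, 2, 4, 8)
  λ_17+ρ ↦ (2, 1, 2, 6, 3)
  λ_18+ρ ↦ (3, 3, 4, 1, 4)
  λ_19+ρ ↦ (1, 2, 3, 0, 14)
  λ_20+ρ ↦ (1, 2, 9, 3, 1)
  λ_21+ρ ↦ (4, 1, 7, 2, 1)

The 21 indices split into 6 linkage classes (same alcove rep ⇔ same W_23-dot-orbit):

[[1, 4, 9, 10, 17], [2, 13, 14, 20], [3, 6, 8, 11, 19], [5, 7, 21], [12, 16], [15, 18]]


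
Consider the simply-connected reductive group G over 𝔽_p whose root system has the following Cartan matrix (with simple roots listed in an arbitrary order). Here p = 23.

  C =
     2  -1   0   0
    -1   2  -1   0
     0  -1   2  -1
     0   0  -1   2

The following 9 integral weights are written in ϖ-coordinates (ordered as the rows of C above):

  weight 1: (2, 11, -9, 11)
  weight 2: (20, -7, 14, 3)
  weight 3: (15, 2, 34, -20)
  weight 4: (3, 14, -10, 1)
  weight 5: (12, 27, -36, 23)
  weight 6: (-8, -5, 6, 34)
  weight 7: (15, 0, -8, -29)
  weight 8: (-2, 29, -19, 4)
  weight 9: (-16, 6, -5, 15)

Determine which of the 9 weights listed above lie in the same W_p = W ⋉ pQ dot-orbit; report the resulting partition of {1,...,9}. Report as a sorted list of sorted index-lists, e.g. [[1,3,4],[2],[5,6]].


Dynkin diagram of C (from the 6 off-diagonal −1 entries): A_4.

Folding the 9 weights λ_j+ρ into Ā_23 (reps in the given 4-coord order):

  λ_1 → (3, 4, 8, 4)
  λ_2 → (4, 6, 2, 7)
  λ_3 → (3, 4, 8, 4)
  λ_4 → (4, 6, 2, 7)
  λ_5 → (6, 5, 5, 6)
  λ_6 → (3, 4, 8, 4)
  λ_7 → (6, 5, 5, 6)
  λ_8 → (6, 5, 5, 6)
  λ_9 → (3, 4, 8, 4)

Linkage partition of the 9 weights (3 classes, p=23):

[[1, 3, 6, 9], [2, 4], [5, 7, 8]]


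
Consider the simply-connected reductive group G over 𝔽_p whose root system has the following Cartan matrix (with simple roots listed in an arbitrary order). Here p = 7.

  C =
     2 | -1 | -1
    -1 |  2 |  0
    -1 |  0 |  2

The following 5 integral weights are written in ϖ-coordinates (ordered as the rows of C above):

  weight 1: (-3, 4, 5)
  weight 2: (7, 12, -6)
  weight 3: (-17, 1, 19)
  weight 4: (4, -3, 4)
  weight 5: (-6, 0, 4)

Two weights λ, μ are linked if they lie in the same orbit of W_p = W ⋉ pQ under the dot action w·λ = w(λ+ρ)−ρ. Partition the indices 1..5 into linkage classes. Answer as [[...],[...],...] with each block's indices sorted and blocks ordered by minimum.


Cartan matrix: type A_3 (|W|=24); un-permuting the 3 rows.

Ā_7 reps of the 5 weights (A_3, coords as presented):

    1: (2, 1, 2)
    2: (1, 4, 0)
    3: (1, 4, 0)
    4: (2, 1, 2)
    5: (1, 4, 0)

The 5 indices split into 2 linkage classes (same alcove rep ⇔ same W_7-dot-orbit):

[[1, 4], [2, 3, 5]]


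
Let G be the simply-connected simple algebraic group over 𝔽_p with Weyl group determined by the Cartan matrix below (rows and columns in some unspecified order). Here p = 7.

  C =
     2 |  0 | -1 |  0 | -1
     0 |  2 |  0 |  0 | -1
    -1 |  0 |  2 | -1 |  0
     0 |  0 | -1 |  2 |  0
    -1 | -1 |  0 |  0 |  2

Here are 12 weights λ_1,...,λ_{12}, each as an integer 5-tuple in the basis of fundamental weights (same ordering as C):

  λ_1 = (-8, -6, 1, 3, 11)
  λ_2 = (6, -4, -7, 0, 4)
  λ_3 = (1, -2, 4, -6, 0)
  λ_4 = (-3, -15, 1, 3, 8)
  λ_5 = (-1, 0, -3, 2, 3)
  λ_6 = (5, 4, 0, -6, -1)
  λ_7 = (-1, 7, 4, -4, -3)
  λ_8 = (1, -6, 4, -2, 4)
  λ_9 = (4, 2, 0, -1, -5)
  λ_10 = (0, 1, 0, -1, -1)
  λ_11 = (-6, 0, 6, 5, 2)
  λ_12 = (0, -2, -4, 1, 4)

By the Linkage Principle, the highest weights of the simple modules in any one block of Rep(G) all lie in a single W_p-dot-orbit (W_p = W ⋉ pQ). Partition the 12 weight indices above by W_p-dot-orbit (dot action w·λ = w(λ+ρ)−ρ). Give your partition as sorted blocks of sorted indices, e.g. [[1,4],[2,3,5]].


Dynkin diagram of C (from the 8 off-diagonal −1 entries): A_5.

Folding the 12 weights λ_j+ρ into Ā_7 (reps in the given 5-coord order):

  λ_1 → (2, 0, 0, 4, 0);  λ_2 → (1, 2, 1, 0, 0);  λ_3 → (2, 0, 0, 4, 0);  λ_4 → (2, 0, 0, 4, 0);  λ_5 → (2, 1, 0, 1, 2);  λ_6 → (2, 0, 0, 4, 0);  λ_7 → (1, 2, 1, 0, 0);  λ_8 → (2, 0, 0, 4, 0);  λ_9 → (1, 1, 1, 0, 3);  λ_10 → (1, 2, 1, 0, 0);  λ_11 → (1, 1, 1, 0, 3);  λ_12 → (2, 1, 0, 1, 2)

The 12 indices split into 4 linkage classes (same alcove rep ⇔ same W_7-dot-orbit):

[[1, 3, 4, 6, 8], [2, 7, 10], [5, 12], [9, 11]]


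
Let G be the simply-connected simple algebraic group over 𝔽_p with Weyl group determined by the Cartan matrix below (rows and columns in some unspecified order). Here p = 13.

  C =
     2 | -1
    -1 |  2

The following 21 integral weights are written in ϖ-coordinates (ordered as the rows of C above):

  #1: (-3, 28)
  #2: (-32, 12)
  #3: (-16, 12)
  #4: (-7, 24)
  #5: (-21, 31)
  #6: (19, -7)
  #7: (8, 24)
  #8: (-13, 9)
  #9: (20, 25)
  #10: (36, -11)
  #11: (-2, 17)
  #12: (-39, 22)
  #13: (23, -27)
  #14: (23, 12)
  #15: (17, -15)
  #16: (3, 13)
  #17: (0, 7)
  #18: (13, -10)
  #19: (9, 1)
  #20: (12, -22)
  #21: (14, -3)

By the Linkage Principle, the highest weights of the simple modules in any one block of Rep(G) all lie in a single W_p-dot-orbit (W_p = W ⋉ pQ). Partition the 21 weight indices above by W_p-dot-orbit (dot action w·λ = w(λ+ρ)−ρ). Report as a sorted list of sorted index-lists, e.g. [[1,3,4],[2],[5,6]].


Dynkin diagram of C (from the 2 off-diagonal −1 entries): A_2.

λ_j+ρ reflected into Ā_13 (⟨·,θ^∨⟩≤13); 2-tuples as given:

  1: (10, 2);  2: (0, 5);  3: (11, 0);  4: (6, 1);  5: (6, 1);  6: (6, 1);  7: (4, 8);  8: (10, 2);  9: (0, 5);  10: (10, 2);  11: (4, 8);  12: (10, 2);  13: (11, 0);  14: (11, 0);  15: (1, 8);  16: (1, 8);  17: (1, 8);  18: (4, 8);  19: (10, 2);  20: (0, 5);  21: (11, 0)

The 21 indices split into 6 linkage classes (same alcove rep ⇔ same W_13-dot-orbit):

[[1, 8, 10, 12, 19], [2, 9, 20], [3, 13, 14, 21], [4, 5, 6], [7, 11, 18], [15, 16, 17]]


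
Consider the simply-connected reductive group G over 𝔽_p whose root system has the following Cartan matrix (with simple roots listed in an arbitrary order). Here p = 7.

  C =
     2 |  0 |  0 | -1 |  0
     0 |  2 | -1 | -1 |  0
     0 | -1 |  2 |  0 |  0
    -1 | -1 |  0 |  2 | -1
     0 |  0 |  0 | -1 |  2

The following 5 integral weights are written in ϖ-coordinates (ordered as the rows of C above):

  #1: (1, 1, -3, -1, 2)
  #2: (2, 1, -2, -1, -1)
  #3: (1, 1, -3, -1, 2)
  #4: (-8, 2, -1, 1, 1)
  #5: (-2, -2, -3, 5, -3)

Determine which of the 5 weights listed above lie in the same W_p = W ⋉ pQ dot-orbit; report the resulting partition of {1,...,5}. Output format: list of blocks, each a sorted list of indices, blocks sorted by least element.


Cartan matrix: type D_5 (|W|=1920); un-permuting the 5 rows.

Folding the 5 weights λ_j+ρ into Ā_7 (reps in the given 5-coord order):

  [1] (2, 0, 2, 0, 3);  [2] (3, 1, 1, 0, 0);  [3] (2, 0, 2, 0, 3);  [4] (2, 0, 2, 0, 3);  [5] (1, 1, 1, 0, 2)

These 5 weights hit 3 W_7-dot-orbits; sizes (3, 1, 1):

[[1, 3, 4], [2], [5]]


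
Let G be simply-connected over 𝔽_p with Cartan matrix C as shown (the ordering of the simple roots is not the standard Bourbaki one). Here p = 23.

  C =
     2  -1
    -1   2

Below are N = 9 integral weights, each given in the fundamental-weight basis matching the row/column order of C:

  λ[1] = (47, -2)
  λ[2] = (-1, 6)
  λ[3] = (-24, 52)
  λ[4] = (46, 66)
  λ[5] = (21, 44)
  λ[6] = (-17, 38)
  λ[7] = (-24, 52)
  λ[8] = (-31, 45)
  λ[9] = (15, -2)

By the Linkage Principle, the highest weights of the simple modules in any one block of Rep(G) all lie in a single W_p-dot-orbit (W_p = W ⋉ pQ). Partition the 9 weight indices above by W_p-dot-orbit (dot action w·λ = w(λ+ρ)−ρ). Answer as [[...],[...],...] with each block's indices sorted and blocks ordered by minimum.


A_2 Cartan matrix, 2 simple roots permuted; ρ=(1,1).

W_23-reps of the 9 weights in Ā_23 (same 2-coord order as C):

  λ_1+ρ ↦ (1, 21);  λ_2+ρ ↦ (0, 7);  λ_3+ρ ↦ (0, 7);  λ_4+ρ ↦ (1, 21);  λ_5+ρ ↦ (1, 21);  λ_6+ρ ↦ (0, 7);  λ_7+ρ ↦ (0, 7);  λ_8+ρ ↦ (0, 7);  λ_9+ρ ↦ (15, 1)

3 distinct reps among the 9 weights ⇒ 3 W_23-linkage classes:

[[1, 4, 5], [2, 3, 6, 7, 8], [9]]


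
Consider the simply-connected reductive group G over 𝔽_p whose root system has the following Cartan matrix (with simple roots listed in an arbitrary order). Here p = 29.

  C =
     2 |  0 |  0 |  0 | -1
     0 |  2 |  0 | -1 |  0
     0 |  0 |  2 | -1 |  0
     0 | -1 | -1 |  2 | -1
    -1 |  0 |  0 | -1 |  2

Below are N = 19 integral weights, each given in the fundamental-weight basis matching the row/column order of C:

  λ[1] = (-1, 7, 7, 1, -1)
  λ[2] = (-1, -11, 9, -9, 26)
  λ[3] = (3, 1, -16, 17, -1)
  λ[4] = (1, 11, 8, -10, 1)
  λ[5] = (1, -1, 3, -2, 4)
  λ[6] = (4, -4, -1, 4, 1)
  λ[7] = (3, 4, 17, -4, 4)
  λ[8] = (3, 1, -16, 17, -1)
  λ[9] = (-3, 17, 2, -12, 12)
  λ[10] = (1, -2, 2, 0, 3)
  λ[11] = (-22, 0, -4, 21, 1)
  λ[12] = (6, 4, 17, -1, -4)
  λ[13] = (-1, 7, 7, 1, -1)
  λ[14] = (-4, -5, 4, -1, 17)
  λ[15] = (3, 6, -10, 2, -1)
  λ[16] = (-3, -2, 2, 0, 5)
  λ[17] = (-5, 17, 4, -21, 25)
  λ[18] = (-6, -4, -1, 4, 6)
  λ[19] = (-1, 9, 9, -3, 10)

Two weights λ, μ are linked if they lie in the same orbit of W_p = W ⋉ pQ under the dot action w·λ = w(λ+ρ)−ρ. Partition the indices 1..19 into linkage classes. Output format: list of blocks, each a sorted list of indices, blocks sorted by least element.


C ↔ D_5 under row/col permutation; |W(D_5)| = 1920.

Folding the 19 weights λ_j+ρ into Ā_29 (reps in the given 5-coord order):

  [1] (0, 8, 8, 2, 0)
  [2] (0, 8, 8, 2, 0)
  [3] (4, 2, 15, 3, 0)
  [4] (5, 3, 0, 2, 2)
  [5] (2, 1, 3, 0, 4)
  [6] (5, 3, 0, 2, 2)
  [7] (4, 2, 15, 3, 0)
  [8] (4, 2, 15, 3, 0)
  [9] (2, 7, 8, 3, 0)
  [10] (2, 1, 3, 0, 4)
  [11] (2, 1, 3, 0, 4)
  [12] (4, 2, 15, 3, 0)
  [13] (0, 8, 8, 2, 0)
  [14] (3, 0, 1, 4, 6)
  [15] (2, 1, 3, 0, 4)
  [16] (2, 1, 3, 0, 4)
  [17] (4, 2, 15, 3, 0)
  [18] (5, 3, 0, 2, 2)
  [19] (0, 8, 8, 2, 0)

Grouping the 19 weights by Ā_29-representative: 6 linkage classes.

[[1, 2, 13, 19], [3, 7, 8, 12, 17], [4, 6, 18], [5, 10, 11, 15, 16], [9], [14]]


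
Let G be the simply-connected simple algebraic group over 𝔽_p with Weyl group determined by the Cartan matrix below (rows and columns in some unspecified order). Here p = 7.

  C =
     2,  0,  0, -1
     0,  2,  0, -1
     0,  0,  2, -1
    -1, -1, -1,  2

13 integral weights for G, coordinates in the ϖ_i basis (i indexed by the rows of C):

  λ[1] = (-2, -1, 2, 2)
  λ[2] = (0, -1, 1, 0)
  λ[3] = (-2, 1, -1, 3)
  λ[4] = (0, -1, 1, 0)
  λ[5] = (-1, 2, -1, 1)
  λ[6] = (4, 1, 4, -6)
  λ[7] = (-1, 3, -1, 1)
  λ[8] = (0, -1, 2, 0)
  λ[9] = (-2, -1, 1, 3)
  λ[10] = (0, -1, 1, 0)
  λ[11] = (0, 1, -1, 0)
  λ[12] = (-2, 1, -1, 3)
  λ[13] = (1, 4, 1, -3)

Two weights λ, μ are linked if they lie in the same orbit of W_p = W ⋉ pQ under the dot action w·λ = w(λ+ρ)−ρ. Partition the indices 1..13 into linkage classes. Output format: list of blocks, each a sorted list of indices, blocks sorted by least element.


D_4 Cartan matrix, 4 simple roots permuted; ρ=(1,1,1,1).

W_7-reps of the 13 weights in Ā_7 (same 4-coord order as C):

  1: (1, 0, 3, 1)
  2: (1, 0, 2, 1)
  3: (1, 2, 0, 1)
  4: (1, 0, 2, 1)
  5: (0, 3, 0, 2)
  6: (0, 3, 0, 2)
  7: (0, 4, 0, 1)
  8: (1, 0, 3, 1)
  9: (1, 0, 2, 1)
  10: (1, 0, 2, 1)
  11: (1, 2, 0, 1)
  12: (1, 2, 0, 1)
  13: (0, 3, 0, 2)

These 13 weights hit 5 W_7-dot-orbits; sizes (2, 4, 3, 3, 1):

[[1, 8], [2, 4, 9, 10], [3, 11, 12], [5, 6, 13], [7]]


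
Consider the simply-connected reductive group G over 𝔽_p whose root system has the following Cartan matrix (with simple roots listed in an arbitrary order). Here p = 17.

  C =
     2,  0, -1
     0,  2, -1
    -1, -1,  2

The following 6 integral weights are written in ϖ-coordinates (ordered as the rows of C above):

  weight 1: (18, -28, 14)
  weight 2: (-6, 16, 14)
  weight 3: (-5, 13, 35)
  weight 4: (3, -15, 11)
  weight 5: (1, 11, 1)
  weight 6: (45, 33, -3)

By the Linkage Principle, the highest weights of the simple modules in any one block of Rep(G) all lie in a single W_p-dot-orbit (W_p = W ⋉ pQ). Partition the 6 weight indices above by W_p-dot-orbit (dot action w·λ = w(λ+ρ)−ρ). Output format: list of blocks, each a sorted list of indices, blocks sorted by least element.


Root system A_3: the 3×3 matrix C matches after relabeling.

λ_j+ρ reflected into Ā_17 (⟨·,θ^∨⟩≤17); 3-tuples as given:

    λ_1 → (10, 2, 0)
    λ_2 → (10, 2, 0)
    λ_3 → (2, 12, 2)
    λ_4 → (2, 12, 2)
    λ_5 → (2, 12, 2)
    λ_6 → (10, 2, 0)

The 6 indices split into 2 linkage classes (same alcove rep ⇔ same W_17-dot-orbit):

[[1, 2, 6], [3, 4, 5]]


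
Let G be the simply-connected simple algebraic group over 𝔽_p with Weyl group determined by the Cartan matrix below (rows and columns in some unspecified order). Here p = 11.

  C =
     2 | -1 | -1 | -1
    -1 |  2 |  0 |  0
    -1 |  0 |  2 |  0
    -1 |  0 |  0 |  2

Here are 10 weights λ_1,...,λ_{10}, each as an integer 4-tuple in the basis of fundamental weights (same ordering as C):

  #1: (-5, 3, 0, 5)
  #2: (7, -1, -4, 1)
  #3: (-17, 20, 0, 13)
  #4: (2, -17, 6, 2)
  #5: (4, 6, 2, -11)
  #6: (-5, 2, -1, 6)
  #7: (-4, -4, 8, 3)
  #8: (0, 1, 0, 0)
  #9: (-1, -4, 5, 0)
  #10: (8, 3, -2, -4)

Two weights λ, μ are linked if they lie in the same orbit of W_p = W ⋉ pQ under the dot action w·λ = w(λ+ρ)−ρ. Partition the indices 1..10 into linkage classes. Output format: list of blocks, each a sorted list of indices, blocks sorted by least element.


Cartan matrix: type D_4 (|W|=192); un-permuting the 4 rows.

Ā_11 reps of the 10 weights (D_4, coords as presented):

  λ_1+ρ ↦ (1, 0, 3, 2) · λ_2+ρ ↦ (1, 0, 3, 2) · λ_3+ρ ↦ (1, 1, 1, 4) · λ_4+ρ ↦ (0, 2, 1, 5) · λ_5+ρ ↦ (1, 1, 1, 4) · λ_6+ρ ↦ (1, 0, 3, 2) · λ_7+ρ ↦ (1, 3, 3, 2) · λ_8+ρ ↦ (1, 2, 1, 1) · λ_9+ρ ↦ (1, 0, 3, 2) · λ_10+ρ ↦ (1, 2, 1, 1)

5 distinct reps among the 10 weights ⇒ 5 W_11-linkage classes:

[[1, 2, 6, 9], [3, 5], [4], [7], [8, 10]]


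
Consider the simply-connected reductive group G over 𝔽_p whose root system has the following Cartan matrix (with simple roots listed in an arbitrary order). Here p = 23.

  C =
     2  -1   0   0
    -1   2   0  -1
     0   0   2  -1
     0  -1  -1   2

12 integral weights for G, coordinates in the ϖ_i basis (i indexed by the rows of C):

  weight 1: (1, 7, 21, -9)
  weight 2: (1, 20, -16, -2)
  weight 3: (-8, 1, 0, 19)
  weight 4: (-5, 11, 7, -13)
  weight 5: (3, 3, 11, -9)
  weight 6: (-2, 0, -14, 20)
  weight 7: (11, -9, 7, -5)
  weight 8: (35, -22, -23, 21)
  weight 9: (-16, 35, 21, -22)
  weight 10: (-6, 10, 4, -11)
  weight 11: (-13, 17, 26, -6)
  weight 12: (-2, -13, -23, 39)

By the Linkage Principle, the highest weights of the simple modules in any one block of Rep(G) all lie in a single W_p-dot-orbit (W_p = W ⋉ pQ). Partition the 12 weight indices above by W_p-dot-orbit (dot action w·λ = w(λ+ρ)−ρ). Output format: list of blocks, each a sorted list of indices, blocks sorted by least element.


C ↔ A_4 under row/col permutation; |W(A_4)| = 120.

W_23-reps of the 12 weights in Ā_23 (same 4-coord order as C):

  λ_1+ρ ↦ (1, 0, 13, 8)
  λ_2+ρ ↦ (2, 5, 1, 15)
  λ_3+ρ ↦ (2, 5, 1, 15)
  λ_4+ρ ↦ (0, 4, 4, 4)
  λ_5+ρ ↦ (0, 4, 4, 4)
  λ_6+ρ ↦ (1, 0, 13, 8)
  λ_7+ρ ↦ (0, 4, 4, 4)
  λ_8+ρ ↦ (1, 0, 13, 8)
  λ_9+ρ ↦ (1, 0, 13, 8)
  λ_10+ρ ↦ (1, 4, 5, 1)
  λ_11+ρ ↦ (1, 4, 5, 1)
  λ_12+ρ ↦ (1, 4, 5, 1)

4 distinct reps among the 12 weights ⇒ 4 W_23-linkage classes:

[[1, 6, 8, 9], [2, 3], [4, 5, 7], [10, 11, 12]]


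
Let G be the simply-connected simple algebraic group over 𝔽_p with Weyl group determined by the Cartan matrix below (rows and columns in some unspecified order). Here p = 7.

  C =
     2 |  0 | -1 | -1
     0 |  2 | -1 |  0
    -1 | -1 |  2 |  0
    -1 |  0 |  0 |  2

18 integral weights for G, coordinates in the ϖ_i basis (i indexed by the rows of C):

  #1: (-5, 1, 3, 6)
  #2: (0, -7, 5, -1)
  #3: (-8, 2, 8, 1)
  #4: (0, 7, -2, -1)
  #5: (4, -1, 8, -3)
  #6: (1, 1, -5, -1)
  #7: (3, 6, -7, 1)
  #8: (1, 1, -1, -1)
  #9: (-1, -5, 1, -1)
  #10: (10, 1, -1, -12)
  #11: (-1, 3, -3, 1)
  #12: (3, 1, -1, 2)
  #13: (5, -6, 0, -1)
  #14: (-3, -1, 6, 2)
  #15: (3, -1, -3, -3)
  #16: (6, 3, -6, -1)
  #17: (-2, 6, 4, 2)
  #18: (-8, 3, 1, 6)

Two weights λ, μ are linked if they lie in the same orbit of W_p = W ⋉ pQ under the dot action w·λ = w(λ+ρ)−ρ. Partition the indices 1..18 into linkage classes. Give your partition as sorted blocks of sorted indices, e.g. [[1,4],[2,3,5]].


Type A_4, rank 4, |W|=120; reorder rows/cols to standard.

W_7-reps of the 18 weights in Ā_7 (same 4-coord order as C):

  λ_1+ρ ↦ (4, 0, 0, 1)
  λ_2+ρ ↦ (1, 6, 0, 0)
  λ_3+ρ ↦ (2, 2, 0, 0)
  λ_4+ρ ↦ (1, 6, 0, 0)
  λ_5+ρ ↦ (0, 2, 0, 2)
  λ_6+ρ ↦ (0, 2, 0, 2)
  λ_7+ρ ↦ (2, 1, 4, 0)
  λ_8+ρ ↦ (2, 2, 0, 0)
  λ_9+ρ ↦ (0, 2, 0, 2)
  λ_10+ρ ↦ (4, 0, 0, 1)
  λ_11+ρ ↦ (2, 2, 0, 0)
  λ_12+ρ ↦ (4, 0, 0, 1)
  λ_13+ρ ↦ (2, 1, 4, 0)
  λ_14+ρ ↦ (2, 1, 4, 0)
  λ_15+ρ ↦ (0, 2, 0, 2)
  λ_16+ρ ↦ (2, 1, 4, 0)
  λ_17+ρ ↦ (4, 0, 0, 1)
  λ_18+ρ ↦ (2, 1, 4, 0)

Linkage partition of the 18 weights (5 classes, p=7):

[[1, 10, 12, 17], [2, 4], [3, 8, 11], [5, 6, 9, 15], [7, 13, 14, 16, 18]]


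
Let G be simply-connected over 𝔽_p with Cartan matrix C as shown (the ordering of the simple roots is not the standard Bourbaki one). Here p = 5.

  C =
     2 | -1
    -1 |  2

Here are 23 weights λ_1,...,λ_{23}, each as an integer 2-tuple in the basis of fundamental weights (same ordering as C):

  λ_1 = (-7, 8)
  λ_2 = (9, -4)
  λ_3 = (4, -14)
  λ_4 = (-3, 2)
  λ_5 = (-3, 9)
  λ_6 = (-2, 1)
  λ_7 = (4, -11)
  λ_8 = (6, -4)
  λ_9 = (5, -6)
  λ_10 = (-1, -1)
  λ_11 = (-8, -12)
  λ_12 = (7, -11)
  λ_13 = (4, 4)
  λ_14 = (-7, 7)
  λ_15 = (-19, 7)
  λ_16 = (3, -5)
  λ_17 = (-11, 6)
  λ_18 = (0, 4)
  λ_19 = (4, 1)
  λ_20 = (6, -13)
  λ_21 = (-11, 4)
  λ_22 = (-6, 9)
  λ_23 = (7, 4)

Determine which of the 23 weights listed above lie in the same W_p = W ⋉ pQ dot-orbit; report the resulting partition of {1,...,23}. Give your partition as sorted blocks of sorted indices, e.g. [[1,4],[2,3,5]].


Type A_2, rank 2, |W|=6; reorder rows/cols to standard.

Folding the 23 weights λ_j+ρ into Ā_5 (reps in the given 2-coord order):

  [1] (1, 1)
  [2] (0, 2)
  [3] (3, 0)
  [4] (2, 1)
  [5] (3, 0)
  [6] (1, 1)
  [7] (0, 0)
  [8] (2, 1)
  [9] (0, 4)
  [10] (0, 0)
  [11] (2, 1)
  [12] (3, 0)
  [13] (0, 0)
  [14] (2, 1)
  [15] (0, 2)
  [16] (0, 4)
  [17] (0, 2)
  [18] (0, 4)
  [19] (3, 0)
  [20] (0, 2)
  [21] (0, 0)
  [22] (0, 0)
  [23] (3, 0)

These 23 weights hit 6 W_5-dot-orbits; sizes (2, 4, 5, 4, 5, 3):

[[1, 6], [2, 15, 17, 20], [3, 5, 12, 19, 23], [4, 8, 11, 14], [7, 10, 13, 21, 22], [9, 16, 18]]


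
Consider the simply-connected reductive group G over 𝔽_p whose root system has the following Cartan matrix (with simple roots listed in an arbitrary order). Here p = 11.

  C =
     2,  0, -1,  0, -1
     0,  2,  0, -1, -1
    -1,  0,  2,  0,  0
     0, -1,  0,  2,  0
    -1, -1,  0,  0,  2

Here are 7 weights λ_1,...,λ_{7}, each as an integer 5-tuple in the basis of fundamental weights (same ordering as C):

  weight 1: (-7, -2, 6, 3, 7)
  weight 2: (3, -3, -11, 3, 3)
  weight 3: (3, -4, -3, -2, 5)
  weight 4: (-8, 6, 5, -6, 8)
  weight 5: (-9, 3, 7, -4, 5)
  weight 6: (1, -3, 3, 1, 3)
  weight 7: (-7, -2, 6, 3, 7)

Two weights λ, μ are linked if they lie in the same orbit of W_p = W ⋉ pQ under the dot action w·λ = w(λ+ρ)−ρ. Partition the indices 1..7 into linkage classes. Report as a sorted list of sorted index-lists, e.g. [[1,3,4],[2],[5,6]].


Dynkin diagram of C (from the 8 off-diagonal −1 entries): A_5.

Alcove-folded reps (p=11, 7 weights, presented ϖ-order):

  λ_1 → (6, 1, 0, 2, 1) · λ_2 → (2, 2, 4, 0, 2) · λ_3 → (2, 1, 2, 3, 2) · λ_4 → (2, 2, 4, 0, 2) · λ_5 → (6, 1, 0, 2, 1) · λ_6 → (2, 2, 4, 0, 2) · λ_7 → (6, 1, 0, 2, 1)

Partition of {1..7} into 3 W_11-dot-orbits:

[[1, 5, 7], [2, 4, 6], [3]]


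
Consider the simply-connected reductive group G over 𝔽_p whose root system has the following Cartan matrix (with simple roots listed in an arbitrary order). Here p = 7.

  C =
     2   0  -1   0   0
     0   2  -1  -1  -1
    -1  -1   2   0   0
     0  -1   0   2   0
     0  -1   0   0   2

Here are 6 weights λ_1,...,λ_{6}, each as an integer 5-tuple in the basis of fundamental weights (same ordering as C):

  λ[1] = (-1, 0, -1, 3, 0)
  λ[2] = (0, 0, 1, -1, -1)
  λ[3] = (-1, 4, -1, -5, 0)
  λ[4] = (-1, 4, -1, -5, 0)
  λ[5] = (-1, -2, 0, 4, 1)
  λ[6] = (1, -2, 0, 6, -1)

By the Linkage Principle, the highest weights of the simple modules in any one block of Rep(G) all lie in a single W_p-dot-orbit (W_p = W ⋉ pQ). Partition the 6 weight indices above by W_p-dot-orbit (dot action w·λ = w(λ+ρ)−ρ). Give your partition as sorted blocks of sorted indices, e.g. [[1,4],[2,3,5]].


Root system D_5: the 5×5 matrix C matches after relabeling.

W_7-reps of the 6 weights in Ā_7 (same 5-coord order as C):

    λ_1+ρ ↦ (0, 1, 0, 4, 1)
    λ_2+ρ ↦ (1, 1, 2, 0, 0)
    λ_3+ρ ↦ (0, 1, 0, 4, 1)
    λ_4+ρ ↦ (0, 1, 0, 4, 1)
    λ_5+ρ ↦ (0, 1, 0, 4, 1)
    λ_6+ρ ↦ (0, 1, 0, 4, 1)

These 6 weights hit 2 W_7-dot-orbits; sizes (5, 1):

[[1, 3, 4, 5, 6], [2]]


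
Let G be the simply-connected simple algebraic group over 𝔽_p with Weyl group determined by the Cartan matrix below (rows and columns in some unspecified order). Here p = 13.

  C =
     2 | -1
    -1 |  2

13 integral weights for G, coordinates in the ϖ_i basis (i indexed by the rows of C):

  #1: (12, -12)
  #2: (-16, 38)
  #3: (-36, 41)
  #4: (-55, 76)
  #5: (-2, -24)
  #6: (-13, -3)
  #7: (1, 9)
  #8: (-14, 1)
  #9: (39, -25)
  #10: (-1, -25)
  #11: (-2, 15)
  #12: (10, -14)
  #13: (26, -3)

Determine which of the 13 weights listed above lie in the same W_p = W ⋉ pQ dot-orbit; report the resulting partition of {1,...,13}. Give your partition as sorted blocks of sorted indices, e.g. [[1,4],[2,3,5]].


Root system A_2: the 2×2 matrix C matches after relabeling.

W_13-reps of the 13 weights in Ā_13 (same 2-coord order as C):

  λ_1 → (2, 11)
  λ_2 → (2, 11)
  λ_3 → (4, 3)
  λ_4 → (2, 10)
  λ_5 → (2, 10)
  λ_6 → (1, 11)
  λ_7 → (2, 10)
  λ_8 → (2, 11)
  λ_9 → (2, 10)
  λ_10 → (2, 11)
  λ_11 → (2, 10)
  λ_12 → (2, 11)
  λ_13 → (1, 11)

Partition of {1..13} into 4 W_13-dot-orbits:

[[1, 2, 8, 10, 12], [3], [4, 5, 7, 9, 11], [6, 13]]


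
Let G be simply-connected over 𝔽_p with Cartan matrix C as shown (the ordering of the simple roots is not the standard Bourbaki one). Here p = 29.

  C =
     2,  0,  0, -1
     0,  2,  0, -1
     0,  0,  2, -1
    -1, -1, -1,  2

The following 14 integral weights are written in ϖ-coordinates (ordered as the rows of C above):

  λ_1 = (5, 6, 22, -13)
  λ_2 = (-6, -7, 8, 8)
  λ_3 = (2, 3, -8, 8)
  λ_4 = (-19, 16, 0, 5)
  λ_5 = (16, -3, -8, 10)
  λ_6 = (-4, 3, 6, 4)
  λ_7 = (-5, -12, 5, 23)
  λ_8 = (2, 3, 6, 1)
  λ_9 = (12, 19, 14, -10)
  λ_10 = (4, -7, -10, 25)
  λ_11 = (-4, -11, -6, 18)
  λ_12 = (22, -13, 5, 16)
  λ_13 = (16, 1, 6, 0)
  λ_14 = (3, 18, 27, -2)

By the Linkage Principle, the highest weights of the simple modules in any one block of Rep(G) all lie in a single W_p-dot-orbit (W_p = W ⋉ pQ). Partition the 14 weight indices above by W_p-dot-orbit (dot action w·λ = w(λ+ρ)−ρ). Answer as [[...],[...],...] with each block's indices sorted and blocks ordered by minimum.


Type D_4, rank 4, |W|=192; reorder rows/cols to standard.

λ_j+ρ reflected into Ā_29 (⟨·,θ^∨⟩≤29); 4-tuples as given:

  λ_1 → (6, 5, 11, 1);  λ_2 → (3, 4, 7, 2);  λ_3 → (3, 4, 7, 2);  λ_4 → (6, 5, 11, 1);  λ_5 → (17, 2, 7, 1);  λ_6 → (3, 4, 7, 2);  λ_7 → (3, 10, 5, 1);  λ_8 → (3, 4, 7, 2);  λ_9 → (3, 10, 5, 1);  λ_10 → (3, 4, 7, 2);  λ_11 → (3, 10, 5, 1);  λ_12 → (6, 5, 11, 1);  λ_13 → (17, 2, 7, 1);  λ_14 → (17, 2, 7, 1)

4 distinct reps among the 14 weights ⇒ 4 W_29-linkage classes:

[[1, 4, 12], [2, 3, 6, 8, 10], [5, 13, 14], [7, 9, 11]]


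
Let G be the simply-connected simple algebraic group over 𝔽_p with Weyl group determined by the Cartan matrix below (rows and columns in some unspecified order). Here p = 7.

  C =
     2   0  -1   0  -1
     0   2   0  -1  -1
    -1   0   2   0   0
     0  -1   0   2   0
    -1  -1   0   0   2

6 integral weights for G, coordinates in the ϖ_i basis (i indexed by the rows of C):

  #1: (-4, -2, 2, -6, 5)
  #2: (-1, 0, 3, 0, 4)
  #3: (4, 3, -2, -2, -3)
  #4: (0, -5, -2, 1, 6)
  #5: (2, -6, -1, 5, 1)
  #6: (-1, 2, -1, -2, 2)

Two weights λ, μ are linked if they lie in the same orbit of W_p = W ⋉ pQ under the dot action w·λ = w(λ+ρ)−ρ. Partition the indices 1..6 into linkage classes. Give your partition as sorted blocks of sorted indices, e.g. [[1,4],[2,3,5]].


Cartan matrix: type A_5 (|W|=720); un-permuting the 5 rows.

Each λ_j+ρ reduced to Ā_7; 5-tuples below use C's row order:

  1: (0, 2, 0, 1, 3) · 2: (0, 2, 0, 1, 3) · 3: (2, 1, 1, 1, 2) · 4: (0, 2, 0, 1, 3) · 5: (0, 2, 0, 1, 3) · 6: (0, 2, 0, 1, 3)

2 distinct reps among the 6 weights ⇒ 2 W_7-linkage classes:

[[1, 2, 4, 5, 6], [3]]


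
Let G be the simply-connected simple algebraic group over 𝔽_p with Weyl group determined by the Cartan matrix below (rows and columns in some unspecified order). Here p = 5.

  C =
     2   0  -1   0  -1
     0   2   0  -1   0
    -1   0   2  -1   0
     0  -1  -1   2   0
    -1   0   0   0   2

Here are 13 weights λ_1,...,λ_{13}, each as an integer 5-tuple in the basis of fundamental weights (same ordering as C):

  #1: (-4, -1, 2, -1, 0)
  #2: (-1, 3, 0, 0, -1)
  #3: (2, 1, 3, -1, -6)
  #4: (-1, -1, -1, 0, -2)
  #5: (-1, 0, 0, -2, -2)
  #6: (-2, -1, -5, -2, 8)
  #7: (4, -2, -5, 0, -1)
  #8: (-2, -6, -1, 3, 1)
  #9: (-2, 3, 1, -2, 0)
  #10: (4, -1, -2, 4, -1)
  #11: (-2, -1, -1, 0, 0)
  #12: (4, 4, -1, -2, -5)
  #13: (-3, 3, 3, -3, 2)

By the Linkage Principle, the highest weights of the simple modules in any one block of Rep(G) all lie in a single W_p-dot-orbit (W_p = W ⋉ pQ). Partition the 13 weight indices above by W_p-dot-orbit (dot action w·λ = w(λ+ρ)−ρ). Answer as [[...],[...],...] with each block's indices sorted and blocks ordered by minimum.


A_5 Cartan matrix, 5 simple roots permuted; ρ=(1,1,1,1,1).

W_5-reps of the 13 weights in Ā_5 (same 5-coord order as C):

  λ_1 → (1, 0, 0, 0, 2)
  λ_2 → (1, 3, 0, 1, 0)
  λ_3 → (1, 0, 0, 2, 1)
  λ_4 → (0, 0, 1, 0, 0)
  λ_5 → (0, 0, 1, 0, 0)
  λ_6 → (1, 3, 0, 1, 0)
  λ_7 → (1, 3, 0, 1, 0)
  λ_8 → (1, 3, 0, 1, 0)
  λ_9 → (1, 3, 0, 1, 0)
  λ_10 → (0, 0, 1, 0, 0)
  λ_11 → (0, 0, 1, 0, 0)
  λ_12 → (0, 0, 1, 0, 0)
  λ_13 → (1, 0, 0, 2, 1)

4 distinct reps among the 13 weights ⇒ 4 W_5-linkage classes:

[[1], [2, 6, 7, 8, 9], [3, 13], [4, 5, 10, 11, 12]]


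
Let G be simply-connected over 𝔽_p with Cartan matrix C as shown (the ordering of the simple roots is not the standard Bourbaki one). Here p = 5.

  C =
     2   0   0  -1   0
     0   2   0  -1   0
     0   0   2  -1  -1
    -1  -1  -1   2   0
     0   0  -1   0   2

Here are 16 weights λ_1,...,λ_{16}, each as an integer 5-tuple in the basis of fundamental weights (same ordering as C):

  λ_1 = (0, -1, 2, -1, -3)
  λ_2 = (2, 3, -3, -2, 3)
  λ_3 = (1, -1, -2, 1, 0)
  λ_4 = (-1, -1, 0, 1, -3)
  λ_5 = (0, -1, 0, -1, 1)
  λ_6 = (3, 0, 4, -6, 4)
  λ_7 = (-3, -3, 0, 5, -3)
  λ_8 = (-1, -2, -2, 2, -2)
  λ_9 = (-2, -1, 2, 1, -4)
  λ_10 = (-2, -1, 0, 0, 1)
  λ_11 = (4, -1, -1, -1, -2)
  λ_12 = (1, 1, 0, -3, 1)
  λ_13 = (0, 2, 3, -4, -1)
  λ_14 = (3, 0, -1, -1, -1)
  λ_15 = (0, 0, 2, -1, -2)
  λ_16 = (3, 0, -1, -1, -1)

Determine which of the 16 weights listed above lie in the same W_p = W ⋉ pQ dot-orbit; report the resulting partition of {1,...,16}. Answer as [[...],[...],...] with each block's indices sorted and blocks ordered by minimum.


Root system D_5: the 5×5 matrix C matches after relabeling.

Alcove-folded reps (p=5, 16 weights, presented ϖ-order):

  λ_1 → (1, 0, 1, 0, 2) · λ_2 → (0, 1, 1, 0, 1) · λ_3 → (2, 0, 0, 1, 0) · λ_4 → (0, 0, 1, 1, 1) · λ_5 → (1, 0, 1, 0, 2) · λ_6 → (4, 1, 0, 0, 0) · λ_7 → (0, 0, 1, 1, 1) · λ_8 → (0, 1, 1, 0, 1) · λ_9 → (1, 0, 1, 0, 2) · λ_10 → (1, 0, 1, 0, 2) · λ_11 → (4, 1, 0, 0, 0) · λ_12 → (0, 0, 1, 1, 1) · λ_13 → (2, 0, 0, 1, 0) · λ_14 → (4, 1, 0, 0, 0) · λ_15 → (1, 1, 0, 0, 1) · λ_16 → (4, 1, 0, 0, 0)

These 16 weights hit 6 W_5-dot-orbits; sizes (4, 2, 2, 3, 4, 1):

[[1, 5, 9, 10], [2, 8], [3, 13], [4, 7, 12], [6, 11, 14, 16], [15]]


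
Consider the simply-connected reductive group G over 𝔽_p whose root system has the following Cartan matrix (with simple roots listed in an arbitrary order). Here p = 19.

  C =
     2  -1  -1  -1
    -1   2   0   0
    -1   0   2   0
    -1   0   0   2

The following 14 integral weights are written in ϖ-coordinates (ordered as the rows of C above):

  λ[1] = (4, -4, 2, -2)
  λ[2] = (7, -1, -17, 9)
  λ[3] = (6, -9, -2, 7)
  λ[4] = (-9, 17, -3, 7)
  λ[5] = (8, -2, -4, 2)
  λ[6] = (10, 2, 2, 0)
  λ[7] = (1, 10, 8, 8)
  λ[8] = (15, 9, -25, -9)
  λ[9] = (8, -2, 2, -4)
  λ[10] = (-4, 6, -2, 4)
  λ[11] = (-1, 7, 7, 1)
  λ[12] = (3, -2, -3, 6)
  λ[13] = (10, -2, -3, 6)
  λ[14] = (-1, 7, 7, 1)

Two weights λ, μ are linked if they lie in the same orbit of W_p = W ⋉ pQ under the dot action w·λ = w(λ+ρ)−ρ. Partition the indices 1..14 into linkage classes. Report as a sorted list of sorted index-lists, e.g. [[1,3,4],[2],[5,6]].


Type D_4, rank 4, |W|=192; reorder rows/cols to standard.

W_19-reps of the 14 weights in Ā_19 (same 4-coord order as C):

    1: (1, 3, 3, 1)
    2: (0, 8, 8, 2)
    3: (1, 6, 1, 6)
    4: (0, 8, 8, 2)
    5: (5, 1, 3, 3)
    6: (1, 3, 3, 1)
    7: (5, 1, 3, 3)
    8: (5, 1, 3, 3)
    9: (5, 1, 3, 3)
    10: (1, 3, 3, 1)
    11: (0, 8, 8, 2)
    12: (1, 1, 2, 7)
    13: (1, 1, 2, 7)
    14: (0, 8, 8, 2)

5 distinct reps among the 14 weights ⇒ 5 W_19-linkage classes:

[[1, 6, 10], [2, 4, 11, 14], [3], [5, 7, 8, 9], [12, 13]]


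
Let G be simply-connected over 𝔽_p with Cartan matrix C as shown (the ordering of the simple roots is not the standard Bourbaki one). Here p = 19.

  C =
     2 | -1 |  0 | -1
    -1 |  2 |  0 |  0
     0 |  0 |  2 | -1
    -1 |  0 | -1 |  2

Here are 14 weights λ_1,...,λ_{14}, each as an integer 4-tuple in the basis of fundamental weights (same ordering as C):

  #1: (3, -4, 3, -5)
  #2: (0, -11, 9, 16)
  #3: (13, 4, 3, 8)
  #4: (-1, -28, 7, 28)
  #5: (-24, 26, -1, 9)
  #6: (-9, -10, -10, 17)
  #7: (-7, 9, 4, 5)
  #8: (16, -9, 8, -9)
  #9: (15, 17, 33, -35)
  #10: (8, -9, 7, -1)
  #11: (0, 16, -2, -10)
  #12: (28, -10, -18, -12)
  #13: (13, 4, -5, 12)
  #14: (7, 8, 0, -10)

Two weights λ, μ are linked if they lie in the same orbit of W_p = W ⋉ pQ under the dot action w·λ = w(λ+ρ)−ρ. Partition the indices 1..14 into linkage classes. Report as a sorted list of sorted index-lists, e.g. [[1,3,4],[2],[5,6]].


A_4 Cartan matrix, 4 simple roots permuted; ρ=(1,1,1,1).

λ_j+ρ reflected into Ā_19 (⟨·,θ^∨⟩≤19); 4-tuples as given:

  1: (3, 0, 0, 1) · 2: (1, 8, 1, 8) · 3: (6, 4, 5, 0) · 4: (1, 8, 8, 0) · 5: (6, 4, 5, 0) · 6: (1, 8, 1, 8) · 7: (6, 4, 5, 0) · 8: (1, 8, 1, 8) · 9: (3, 0, 0, 1) · 10: (1, 8, 8, 0) · 11: (1, 8, 1, 8) · 12: (1, 8, 1, 8) · 13: (6, 4, 5, 0) · 14: (1, 8, 8, 0)

Grouping the 14 weights by Ā_19-representative: 4 linkage classes.

[[1, 9], [2, 6, 8, 11, 12], [3, 5, 7, 13], [4, 10, 14]]


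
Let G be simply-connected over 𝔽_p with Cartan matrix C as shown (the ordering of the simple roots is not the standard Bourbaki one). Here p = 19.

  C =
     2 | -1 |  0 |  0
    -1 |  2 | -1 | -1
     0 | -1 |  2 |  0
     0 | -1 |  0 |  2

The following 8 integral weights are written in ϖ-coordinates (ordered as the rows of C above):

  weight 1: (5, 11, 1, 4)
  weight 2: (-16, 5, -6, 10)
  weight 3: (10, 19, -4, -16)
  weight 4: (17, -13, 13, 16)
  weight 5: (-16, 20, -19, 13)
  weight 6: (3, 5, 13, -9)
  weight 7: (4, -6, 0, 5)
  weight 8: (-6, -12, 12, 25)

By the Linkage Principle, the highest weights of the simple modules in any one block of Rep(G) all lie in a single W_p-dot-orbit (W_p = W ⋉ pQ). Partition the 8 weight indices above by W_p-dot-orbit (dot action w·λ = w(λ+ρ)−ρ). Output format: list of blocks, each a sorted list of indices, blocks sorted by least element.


Root system D_4: the 4×4 matrix C matches after relabeling.

Folding the 8 weights λ_j+ρ into Ā_19 (reps in the given 4-coord order):

    λ_1 → (0, 1, 4, 1)
    λ_2 → (1, 2, 9, 3)
    λ_3 → (1, 2, 9, 3)
    λ_4 → (0, 1, 4, 1)
    λ_5 → (1, 1, 2, 2)
    λ_6 → (1, 2, 9, 3)
    λ_7 → (0, 1, 4, 1)
    λ_8 → (4, 3, 4, 3)

The 8 indices split into 4 linkage classes (same alcove rep ⇔ same W_19-dot-orbit):

[[1, 4, 7], [2, 3, 6], [5], [8]]


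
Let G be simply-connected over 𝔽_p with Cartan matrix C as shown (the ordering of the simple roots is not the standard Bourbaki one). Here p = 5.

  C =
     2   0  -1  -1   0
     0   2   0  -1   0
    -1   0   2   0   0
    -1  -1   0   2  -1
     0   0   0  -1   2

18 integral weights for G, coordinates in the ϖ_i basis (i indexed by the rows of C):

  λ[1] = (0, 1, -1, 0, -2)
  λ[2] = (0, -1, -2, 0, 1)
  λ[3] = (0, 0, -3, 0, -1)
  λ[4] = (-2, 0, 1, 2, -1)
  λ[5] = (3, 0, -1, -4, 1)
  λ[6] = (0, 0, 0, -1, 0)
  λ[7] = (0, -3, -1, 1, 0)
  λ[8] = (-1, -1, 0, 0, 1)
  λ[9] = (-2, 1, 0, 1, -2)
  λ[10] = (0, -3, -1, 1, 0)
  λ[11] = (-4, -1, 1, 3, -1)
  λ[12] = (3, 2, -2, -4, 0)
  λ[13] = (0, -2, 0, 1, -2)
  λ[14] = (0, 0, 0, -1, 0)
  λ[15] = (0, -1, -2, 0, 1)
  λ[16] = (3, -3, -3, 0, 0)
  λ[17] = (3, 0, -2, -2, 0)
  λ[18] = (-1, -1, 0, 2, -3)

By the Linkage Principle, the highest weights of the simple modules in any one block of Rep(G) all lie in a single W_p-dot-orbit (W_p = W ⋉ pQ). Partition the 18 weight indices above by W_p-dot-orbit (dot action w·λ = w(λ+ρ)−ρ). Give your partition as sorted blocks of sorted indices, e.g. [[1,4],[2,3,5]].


Cartan matrix: type D_5 (|W|=1920); un-permuting the 5 rows.

Alcove-folded reps (p=5, 18 weights, presented ϖ-order):

  [1] (1, 2, 0, 0, 1);  [2] (0, 0, 1, 1, 2);  [3] (1, 1, 1, 0, 0);  [4] (1, 1, 1, 0, 0);  [5] (1, 2, 0, 0, 1);  [6] (1, 1, 1, 0, 1);  [7] (1, 2, 0, 0, 1);  [8] (0, 0, 1, 1, 2);  [9] (1, 2, 0, 0, 1);  [10] (1, 2, 0, 0, 1);  [11] (0, 0, 1, 1, 0);  [12] (0, 0, 1, 1, 2);  [13] (1, 1, 1, 0, 1);  [14] (1, 1, 1, 0, 1);  [15] (0, 0, 1, 1, 2);  [16] (1, 1, 1, 0, 0);  [17] (0, 0, 1, 1, 0);  [18] (0, 0, 1, 1, 2)

Partition of {1..18} into 5 W_5-dot-orbits:

[[1, 5, 7, 9, 10], [2, 8, 12, 15, 18], [3, 4, 16], [6, 13, 14], [11, 17]]
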